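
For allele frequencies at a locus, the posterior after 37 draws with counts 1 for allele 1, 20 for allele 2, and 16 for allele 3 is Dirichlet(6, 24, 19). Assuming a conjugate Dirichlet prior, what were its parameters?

For a Dirichlet(α) prior with multinomial counts c, the posterior is Dirichlet(α + c) componentwise.
Subtract each count from the matching posterior parameter: 6−1=5, 24−20=4, 19−16=3.

Dirichlet(5, 4, 3)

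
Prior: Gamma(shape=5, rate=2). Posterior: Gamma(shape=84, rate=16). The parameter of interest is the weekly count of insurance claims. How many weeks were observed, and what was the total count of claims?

Gamma–Poisson conjugacy: posterior shape = α + Σxᵢ, posterior rate = β + n.
Matching: Σxᵢ = 84 − 5 = 79 and n = 16 − 2 = 14.

n = 14 weeks with total 79 claims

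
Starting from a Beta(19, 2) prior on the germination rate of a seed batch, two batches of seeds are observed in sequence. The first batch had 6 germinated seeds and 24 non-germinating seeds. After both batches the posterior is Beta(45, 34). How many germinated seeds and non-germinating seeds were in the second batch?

Because Beta–binomial updating is additive in the counts, the combined data contributed (α_post−α_prior, β_post−β_prior) successes and failures.
Total across both batches: 45−19=26 germinated seeds, 34−2=32 non-germinating seeds.
Subtract the first batch: 26−6=20 germinated seeds and 32−24=8 non-germinating seeds.

20 germinated seeds and 8 non-germinating seeds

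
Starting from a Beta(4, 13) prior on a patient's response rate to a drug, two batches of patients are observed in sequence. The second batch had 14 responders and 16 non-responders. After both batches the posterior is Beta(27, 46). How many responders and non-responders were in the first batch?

Sequential conjugate updates are equivalent to a single update on the pooled data, so total successes = posterior α − prior α and total failures = posterior β − prior β.
Total across both batches: 27−4=23 responders, 46−13=33 non-responders.
Subtract the second batch: 23−14=9 responders and 33−16=17 non-responders.

9 responders and 17 non-responders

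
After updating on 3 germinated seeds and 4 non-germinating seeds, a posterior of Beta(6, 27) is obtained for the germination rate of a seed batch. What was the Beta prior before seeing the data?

A Beta(a, b) prior with s successes and f failures in binomial data gives a Beta(a+s, b+f) posterior.
So a = 6 − 3 = 3 and b = 27 − 4 = 23.

Beta(3, 23)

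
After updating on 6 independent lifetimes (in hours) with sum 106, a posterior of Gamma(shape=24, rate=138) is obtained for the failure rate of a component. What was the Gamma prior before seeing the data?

Gamma(shape=18, rate=32)

For an exponential likelihood with a Gamma(α, β) prior on the rate, n observations with total T give posterior Gamma(α+n, β+T).
So α = 24 − 6 = 18 and β = 138 − 106 = 32.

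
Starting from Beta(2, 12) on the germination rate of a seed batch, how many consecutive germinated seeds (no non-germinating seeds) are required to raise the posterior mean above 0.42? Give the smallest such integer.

After k germinated seeds and 0 non-germinating seeds the posterior is Beta(2+k, 12), with mean (2+k)/(2+12+k).
Set (2+k)/(14+k) > 0.42 and solve: k > (0.42·14 − 2)/(1 − 0.42) = 6.690.
The smallest integer exceeding 6.690 is 7, and checking k=7: (9)/(21) = 0.4286 > 0.42.

k = 7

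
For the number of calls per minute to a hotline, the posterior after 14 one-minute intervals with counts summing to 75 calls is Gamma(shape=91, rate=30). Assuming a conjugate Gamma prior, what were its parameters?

Gamma–Poisson conjugacy: posterior shape = α + Σxᵢ, posterior rate = β + n.
So α = 91 − 75 = 16 and β = 30 − 14 = 16.

Gamma(shape=16, rate=16)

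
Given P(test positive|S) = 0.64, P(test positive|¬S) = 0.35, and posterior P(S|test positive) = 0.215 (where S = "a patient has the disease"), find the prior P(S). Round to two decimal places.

In odds form, posterior odds = prior odds × likelihood ratio, so prior odds = posterior odds ÷ LR.
Posterior odds = 0.215/(1−0.215) = 0.2739. LR = 0.64/0.35 = 1.8286.
Prior odds = 0.2739/1.8286 = 0.1498, so P(S) = 0.1498/(1+0.1498) ≈ 0.13.

P(S) = 0.13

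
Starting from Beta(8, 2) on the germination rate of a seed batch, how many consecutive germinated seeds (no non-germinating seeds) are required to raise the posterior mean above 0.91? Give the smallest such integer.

k = 13

After k germinated seeds and 0 non-germinating seeds the posterior is Beta(8+k, 2), with mean (8+k)/(8+2+k).
Set (8+k)/(10+k) > 0.91 and solve: k > (0.91·10 − 8)/(1 − 0.91) = 12.222.
The smallest integer exceeding 12.222 is 13, and checking k=13: (21)/(23) = 0.9130 > 0.91.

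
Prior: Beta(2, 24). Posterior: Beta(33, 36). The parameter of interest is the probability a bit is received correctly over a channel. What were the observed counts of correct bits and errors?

31 correct bits and 12 errors

A Beta(α, β) prior with s successes and f failures in binomial data gives a Beta(α+s, β+f) posterior.
Match parameters: s=33−2=31, f=36−24=12.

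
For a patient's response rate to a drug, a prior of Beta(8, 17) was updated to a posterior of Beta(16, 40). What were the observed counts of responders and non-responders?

Under Beta–binomial conjugacy the posterior parameters are (α+s, β+f).
Match parameters: s=16−8=8, f=40−17=23.

8 responders and 23 non-responders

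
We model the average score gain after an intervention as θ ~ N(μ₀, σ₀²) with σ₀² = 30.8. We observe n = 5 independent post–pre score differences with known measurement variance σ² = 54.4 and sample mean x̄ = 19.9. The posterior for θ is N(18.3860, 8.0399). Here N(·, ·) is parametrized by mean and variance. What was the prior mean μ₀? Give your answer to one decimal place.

With known observation variance, the Normal–Normal posterior has precision τ_n = τ₀ + n/σ² and mean μ_n = (τ₀μ₀ + (n/σ²)x̄)/τ_n.
Here τ₀ = 1/30.8 = 0.032468 and τ_data = 5/54.4 = 0.091912, so τ_n = 0.124380.
Rearranging for μ₀: μ₀ = (μ_n·τ_n − τ_data·x̄)/τ₀ = (18.3860·0.124380 − 0.091912·19.9) / 0.032468 = 0.457802/0.032468 ≈ 14.1.

μ₀ = 14.1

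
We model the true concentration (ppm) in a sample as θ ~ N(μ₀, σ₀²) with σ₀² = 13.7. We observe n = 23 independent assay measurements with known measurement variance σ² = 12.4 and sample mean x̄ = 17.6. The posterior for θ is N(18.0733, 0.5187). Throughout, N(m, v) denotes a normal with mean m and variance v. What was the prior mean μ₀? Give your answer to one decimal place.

With known observation variance, the Normal–Normal posterior has precision τ_n = τ₀ + n/σ² and mean μ_n = (τ₀μ₀ + (n/σ²)x̄)/τ_n.
Here τ₀ = 1/13.7 = 0.072993 and τ_data = 23/12.4 = 1.854839, so τ_n = 1.927832.
Rearranging for μ₀: μ₀ = (μ_n·τ_n − τ_data·x̄)/τ₀ = (18.0733·1.927832 − 1.854839·17.6) / 0.072993 = 2.197120/0.072993 ≈ 30.1.

μ₀ = 30.1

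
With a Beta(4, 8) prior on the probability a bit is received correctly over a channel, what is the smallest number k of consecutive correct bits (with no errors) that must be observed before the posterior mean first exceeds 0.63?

After k correct bits and 0 errors the posterior is Beta(4+k, 8), with mean (4+k)/(4+8+k).
Set (4+k)/(12+k) > 0.63 and solve: k > (0.63·12 − 4)/(1 − 0.63) = 9.622.
The smallest integer exceeding 9.622 is 10.

k = 10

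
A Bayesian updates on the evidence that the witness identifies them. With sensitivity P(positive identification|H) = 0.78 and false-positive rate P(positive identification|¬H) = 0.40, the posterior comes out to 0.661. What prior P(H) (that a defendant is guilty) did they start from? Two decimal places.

P(H) = 0.50

In odds form, posterior odds = prior odds × likelihood ratio, so prior odds = posterior odds ÷ LR.
Posterior odds = 0.661/(1−0.661) = 1.9499. LR = 0.78/0.40 = 1.9500.
Prior odds = 1.9499/1.9500 = 0.9999, so P(H) = 0.9999/(1+0.9999) ≈ 0.50.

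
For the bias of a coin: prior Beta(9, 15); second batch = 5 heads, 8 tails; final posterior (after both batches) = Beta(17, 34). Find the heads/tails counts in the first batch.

3 heads and 11 tails

Sequential conjugate updates are equivalent to a single update on the pooled data, so total successes = posterior α − prior α and total failures = posterior β − prior β.
Total across both batches: 17−9=8 heads, 34−15=19 tails.
Subtract the second batch: 8−5=3 heads and 19−8=11 tails.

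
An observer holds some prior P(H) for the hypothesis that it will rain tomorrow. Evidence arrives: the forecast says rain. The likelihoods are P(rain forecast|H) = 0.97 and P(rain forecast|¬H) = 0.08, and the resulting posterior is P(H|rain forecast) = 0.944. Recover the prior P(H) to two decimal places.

Bayes' rule in odds form gives O(H|E) = O(H)·[P(E|H)/P(E|¬H)], hence O(H) = O(H|E)/LR.
Posterior odds = 0.944/(1−0.944) = 16.8571. LR = 0.97/0.08 = 12.1250.
Prior odds = 16.8571/12.1250 = 1.3903, so P(H) = 1.3903/(1+1.3903) ≈ 0.58.

P(H) = 0.58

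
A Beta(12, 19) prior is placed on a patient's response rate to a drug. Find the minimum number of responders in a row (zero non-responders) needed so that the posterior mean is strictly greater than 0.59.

After k responders and 0 non-responders the posterior is Beta(12+k, 19), with mean (12+k)/(12+19+k).
Set (12+k)/(31+k) > 0.59 and solve: k > (0.59·31 − 12)/(1 − 0.59) = 15.341.
The smallest integer exceeding 15.341 is 16, and checking k=16: (28)/(47) = 0.5957 > 0.59.

k = 16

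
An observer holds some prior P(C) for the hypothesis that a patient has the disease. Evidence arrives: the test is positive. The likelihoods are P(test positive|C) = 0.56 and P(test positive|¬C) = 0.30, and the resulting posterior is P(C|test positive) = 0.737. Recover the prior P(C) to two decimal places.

In odds form, posterior odds = prior odds × likelihood ratio, so prior odds = posterior odds ÷ LR.
Posterior odds = 0.737/(1−0.737) = 2.8023. LR = 0.56/0.30 = 1.8667.
Prior odds = 2.8023/1.8667 = 1.5012, so P(C) = 1.5012/(1+1.5012) ≈ 0.60.

P(C) = 0.60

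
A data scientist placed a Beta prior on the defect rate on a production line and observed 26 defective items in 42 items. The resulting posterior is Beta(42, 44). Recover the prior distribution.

Beta(16, 28)

A Beta(α, β) prior with s successes and f failures in binomial data gives a Beta(α+s, β+f) posterior.
So α = 42 − 26 = 16 and β = 44 − 16 = 28.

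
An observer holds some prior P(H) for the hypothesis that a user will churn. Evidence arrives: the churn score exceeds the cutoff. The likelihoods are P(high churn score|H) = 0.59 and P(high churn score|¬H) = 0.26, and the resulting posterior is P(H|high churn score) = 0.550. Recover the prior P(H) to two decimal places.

Bayes' rule in odds form gives O(H|E) = O(H)·[P(E|H)/P(E|¬H)], hence O(H) = O(H|E)/LR.
Posterior odds = 0.550/(1−0.550) = 1.2222. LR = 0.59/0.26 = 2.2692.
Prior odds = 1.2222/2.2692 = 0.5386, so P(H) = 0.5386/(1+0.5386) ≈ 0.35.

P(H) = 0.35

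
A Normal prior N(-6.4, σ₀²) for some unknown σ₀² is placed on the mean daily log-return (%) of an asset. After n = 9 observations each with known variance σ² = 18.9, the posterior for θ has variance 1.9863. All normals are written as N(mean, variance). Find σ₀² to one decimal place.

Posterior precision equals prior precision plus data precision: 1/σ_n² = 1/σ₀² + n/σ².
So 1/σ₀² = 1/1.9863 − 9/18.9 = 0.503449 − 0.476190 = 0.027259.
Hence σ₀² = 1/0.027259 ≈ 36.7.

σ₀² = 36.7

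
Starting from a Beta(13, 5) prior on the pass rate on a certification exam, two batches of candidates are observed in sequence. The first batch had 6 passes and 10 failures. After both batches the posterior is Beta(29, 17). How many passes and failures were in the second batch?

10 passes and 2 failures

Because Beta–binomial updating is additive in the counts, the combined data contributed (α_post−α_prior, β_post−β_prior) successes and failures.
Total across both batches: 29−13=16 passes, 17−5=12 failures.
Subtract the first batch: 16−6=10 passes and 12−10=2 failures.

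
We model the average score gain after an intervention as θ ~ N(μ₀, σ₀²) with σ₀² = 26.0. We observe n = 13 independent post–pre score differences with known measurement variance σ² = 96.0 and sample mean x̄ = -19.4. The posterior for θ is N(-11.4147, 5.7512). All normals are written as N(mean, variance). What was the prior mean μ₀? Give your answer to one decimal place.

With known observation variance, the Normal–Normal posterior has precision τ_n = τ₀ + n/σ² and mean μ_n = (τ₀μ₀ + (n/σ²)x̄)/τ_n.
Here τ₀ = 1/26.0 = 0.038462 and τ_data = 13/96.0 = 0.135417, so τ_n = 0.173879.
Rearranging for μ₀: μ₀ = (μ_n·τ_n − τ_data·x̄)/τ₀ = (-11.4147·0.173879 − 0.135417·-19.4) / 0.038462 = 0.642313/0.038462 ≈ 16.7.

μ₀ = 16.7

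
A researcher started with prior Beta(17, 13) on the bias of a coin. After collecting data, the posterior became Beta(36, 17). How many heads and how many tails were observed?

Beta is conjugate to the binomial likelihood: posterior = Beta(a+s, b+f).
So s = 36 − 17 = 19 and f = 17 − 13 = 4.

19 heads and 4 tails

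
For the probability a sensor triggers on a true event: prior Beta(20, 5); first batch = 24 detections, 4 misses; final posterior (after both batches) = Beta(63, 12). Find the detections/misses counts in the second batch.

19 detections and 3 misses

Sequential conjugate updates are equivalent to a single update on the pooled data, so total successes = posterior α − prior α and total failures = posterior β − prior β.
Total across both batches: 63−20=43 detections, 12−5=7 misses.
Subtract the first batch: 43−24=19 detections and 7−4=3 misses.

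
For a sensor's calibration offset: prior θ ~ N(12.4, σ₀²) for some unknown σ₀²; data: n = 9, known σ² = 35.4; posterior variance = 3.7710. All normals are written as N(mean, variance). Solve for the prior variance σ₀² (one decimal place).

σ₀² = 91.4

For the Normal–Normal model with known σ², precisions add: τ_n = τ₀ + n/σ².
So 1/σ₀² = 1/3.7710 − 9/35.4 = 0.265182 − 0.254237 = 0.010945.
Hence σ₀² = 1/0.010945 ≈ 91.4.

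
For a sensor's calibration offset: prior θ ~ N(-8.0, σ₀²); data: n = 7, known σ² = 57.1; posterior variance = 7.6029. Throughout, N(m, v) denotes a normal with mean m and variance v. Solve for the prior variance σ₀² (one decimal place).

Posterior precision equals prior precision plus data precision: 1/σ_n² = 1/σ₀² + n/σ².
So 1/σ₀² = 1/7.6029 − 7/57.1 = 0.131529 − 0.122592 = 0.008937.
Hence σ₀² = 1/0.008937 ≈ 111.9.

σ₀² = 111.9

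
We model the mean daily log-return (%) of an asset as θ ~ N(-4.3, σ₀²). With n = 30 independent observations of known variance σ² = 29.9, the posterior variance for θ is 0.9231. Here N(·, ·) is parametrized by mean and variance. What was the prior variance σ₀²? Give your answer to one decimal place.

σ₀² = 12.5

Posterior precision equals prior precision plus data precision: 1/σ_n² = 1/σ₀² + n/σ².
So 1/σ₀² = 1/0.9231 − 30/29.9 = 1.083306 − 1.003344 = 0.079962.
Hence σ₀² = 1/0.079962 ≈ 12.5.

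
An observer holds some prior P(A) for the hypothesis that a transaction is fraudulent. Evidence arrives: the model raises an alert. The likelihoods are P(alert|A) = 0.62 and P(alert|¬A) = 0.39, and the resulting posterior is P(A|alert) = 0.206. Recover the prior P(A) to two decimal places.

P(A) = 0.14

In odds form, posterior odds = prior odds × likelihood ratio, so prior odds = posterior odds ÷ LR.
Posterior odds = 0.206/(1−0.206) = 0.2594. LR = 0.62/0.39 = 1.5897.
Prior odds = 0.2594/1.5897 = 0.1632, so P(A) = 0.1632/(1+0.1632) ≈ 0.14.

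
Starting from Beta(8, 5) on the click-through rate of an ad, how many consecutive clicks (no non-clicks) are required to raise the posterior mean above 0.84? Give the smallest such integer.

After k clicks and 0 non-clicks the posterior is Beta(8+k, 5), with mean (8+k)/(8+5+k).
Set (8+k)/(13+k) > 0.84 and solve: k > (0.84·13 − 8)/(1 − 0.84) = 18.250.
The smallest integer exceeding 18.250 is 19, and checking k=19: (27)/(32) = 0.8438 > 0.84.

k = 19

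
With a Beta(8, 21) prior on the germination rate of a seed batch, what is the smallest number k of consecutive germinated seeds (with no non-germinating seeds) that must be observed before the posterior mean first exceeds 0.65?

After k germinated seeds and 0 non-germinating seeds the posterior is Beta(8+k, 21), with mean (8+k)/(8+21+k).
Set (8+k)/(29+k) > 0.65 and solve: k > (0.65·29 − 8)/(1 − 0.65) = 31.000.
The smallest integer exceeding 31.000 is 32, and checking k=32: (40)/(61) = 0.6557 > 0.65.

k = 32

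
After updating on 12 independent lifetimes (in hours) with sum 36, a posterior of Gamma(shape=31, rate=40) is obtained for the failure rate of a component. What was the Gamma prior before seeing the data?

Gamma(shape=19, rate=4)

For an exponential likelihood with a Gamma(α, β) prior on the rate, n observations with total T give posterior Gamma(α+n, β+T).
So α = 31 − 12 = 19 and β = 40 − 36 = 4.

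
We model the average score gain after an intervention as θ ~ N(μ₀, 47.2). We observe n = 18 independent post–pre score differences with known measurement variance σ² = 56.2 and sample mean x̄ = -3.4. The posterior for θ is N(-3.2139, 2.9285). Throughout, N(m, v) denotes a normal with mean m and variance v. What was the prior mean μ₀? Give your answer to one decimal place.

μ₀ = -0.4

The posterior mean is a precision-weighted average: μ_n = (τ₀μ₀ + τ_data·x̄)/(τ₀+τ_data), with τ₀=1/σ₀² and τ_data=n/σ².
Here τ₀ = 1/47.2 = 0.021186 and τ_data = 18/56.2 = 0.320285, so τ_n = 0.341471.
Rearranging for μ₀: μ₀ = (μ_n·τ_n − τ_data·x̄)/τ₀ = (-3.2139·0.341471 − 0.320285·-3.4) / 0.021186 = -0.008485/0.021186 ≈ -0.4.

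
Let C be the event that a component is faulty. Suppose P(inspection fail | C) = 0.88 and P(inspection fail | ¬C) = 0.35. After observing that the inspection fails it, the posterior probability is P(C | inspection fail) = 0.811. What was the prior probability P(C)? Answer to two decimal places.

P(C) = 0.63

In odds form, posterior odds = prior odds × likelihood ratio, so prior odds = posterior odds ÷ LR.
Posterior odds = 0.811/(1−0.811) = 4.2910. LR = 0.88/0.35 = 2.5143.
Prior odds = 4.2910/2.5143 = 1.7066, so P(C) = 1.7066/(1+1.7066) ≈ 0.63.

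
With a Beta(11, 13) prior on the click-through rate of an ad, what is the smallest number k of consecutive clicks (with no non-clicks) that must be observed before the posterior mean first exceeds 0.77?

After k clicks and 0 non-clicks the posterior is Beta(11+k, 13), with mean (11+k)/(11+13+k).
Set (11+k)/(24+k) > 0.77 and solve: k > (0.77·24 − 11)/(1 − 0.77) = 32.522.
The smallest integer exceeding 32.522 is 33, and checking k=33: (44)/(57) = 0.7719 > 0.77.

k = 33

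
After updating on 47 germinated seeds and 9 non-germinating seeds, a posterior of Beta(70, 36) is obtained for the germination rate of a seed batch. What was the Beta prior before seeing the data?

Under Beta–binomial conjugacy the posterior parameters are (α+s, β+f).
So α = 70 − 47 = 23 and β = 36 − 9 = 27.

Beta(23, 27)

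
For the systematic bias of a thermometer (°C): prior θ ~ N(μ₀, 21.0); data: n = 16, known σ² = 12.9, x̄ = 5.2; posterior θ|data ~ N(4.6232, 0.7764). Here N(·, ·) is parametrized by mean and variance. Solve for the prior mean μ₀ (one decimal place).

With known observation variance, the Normal–Normal posterior has precision τ_n = τ₀ + n/σ² and mean μ_n = (τ₀μ₀ + (n/σ²)x̄)/τ_n.
Here τ₀ = 1/21.0 = 0.047619 and τ_data = 16/12.9 = 1.240310, so τ_n = 1.287929.
Rearranging for μ₀: μ₀ = (μ_n·τ_n − τ_data·x̄)/τ₀ = (4.6232·1.287929 − 1.240310·5.2) / 0.047619 = -0.495259/0.047619 ≈ -10.4.

μ₀ = -10.4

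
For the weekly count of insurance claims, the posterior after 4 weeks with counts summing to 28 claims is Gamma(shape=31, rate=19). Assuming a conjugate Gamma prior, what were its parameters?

Gamma(shape=3, rate=15)

Gamma–Poisson conjugacy: posterior shape = α + Σxᵢ, posterior rate = β + n.
So α = 31 − 28 = 3 and β = 19 − 4 = 15.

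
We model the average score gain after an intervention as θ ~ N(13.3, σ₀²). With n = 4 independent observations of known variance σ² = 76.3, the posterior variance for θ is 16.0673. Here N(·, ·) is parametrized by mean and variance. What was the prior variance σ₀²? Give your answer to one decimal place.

σ₀² = 101.9

Posterior precision equals prior precision plus data precision: 1/σ_n² = 1/σ₀² + n/σ².
So 1/σ₀² = 1/16.0673 − 4/76.3 = 0.062238 − 0.052425 = 0.009813.
Hence σ₀² = 1/0.009813 ≈ 101.9.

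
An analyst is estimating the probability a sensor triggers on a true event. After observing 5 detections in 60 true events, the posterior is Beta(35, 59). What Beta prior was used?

Beta(30, 4)

Beta is conjugate to the binomial likelihood: posterior = Beta(a+s, b+f).
So a = 35 − 5 = 30 and b = 59 − 55 = 4.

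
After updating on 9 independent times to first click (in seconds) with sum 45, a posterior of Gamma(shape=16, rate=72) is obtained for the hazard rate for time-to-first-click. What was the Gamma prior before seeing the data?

For an exponential likelihood with a Gamma(α, β) prior on the rate, n observations with total T give posterior Gamma(α+n, β+T).
So α = 16 − 9 = 7 and β = 72 − 45 = 27.

Gamma(shape=7, rate=27)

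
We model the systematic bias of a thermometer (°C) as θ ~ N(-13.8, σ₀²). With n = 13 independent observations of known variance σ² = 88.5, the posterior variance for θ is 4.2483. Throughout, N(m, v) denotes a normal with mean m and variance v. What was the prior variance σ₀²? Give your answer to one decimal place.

σ₀² = 11.3

For the Normal–Normal model with known σ², precisions add: τ_n = τ₀ + n/σ².
So 1/σ₀² = 1/4.2483 − 13/88.5 = 0.235388 − 0.146893 = 0.088495.
Hence σ₀² = 1/0.088495 ≈ 11.3.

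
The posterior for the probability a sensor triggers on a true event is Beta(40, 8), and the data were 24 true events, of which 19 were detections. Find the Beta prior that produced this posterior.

Under Beta–binomial conjugacy the posterior parameters are (a+s, b+f).
So a = 40 − 19 = 21 and b = 8 − 5 = 3.

Beta(21, 3)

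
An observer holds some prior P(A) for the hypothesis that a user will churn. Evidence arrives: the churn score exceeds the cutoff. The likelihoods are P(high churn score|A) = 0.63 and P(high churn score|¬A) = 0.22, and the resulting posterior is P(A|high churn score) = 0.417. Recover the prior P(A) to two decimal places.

P(A) = 0.20

Bayes' rule in odds form gives O(A|E) = O(A)·[P(E|A)/P(E|¬A)], hence O(A) = O(A|E)/LR.
Posterior odds = 0.417/(1−0.417) = 0.7153. LR = 0.63/0.22 = 2.8636.
Prior odds = 0.7153/2.8636 = 0.2498, so P(A) = 0.2498/(1+0.2498) ≈ 0.20.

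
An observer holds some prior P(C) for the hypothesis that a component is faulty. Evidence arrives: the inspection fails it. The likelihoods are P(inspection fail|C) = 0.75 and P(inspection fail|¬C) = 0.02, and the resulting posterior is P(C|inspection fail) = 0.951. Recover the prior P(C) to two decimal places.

P(C) = 0.34

In odds form, posterior odds = prior odds × likelihood ratio, so prior odds = posterior odds ÷ LR.
Posterior odds = 0.951/(1−0.951) = 19.4082. LR = 0.75/0.02 = 37.5000.
Prior odds = 19.4082/37.5000 = 0.5176, so P(C) = 0.5176/(1+0.5176) ≈ 0.34.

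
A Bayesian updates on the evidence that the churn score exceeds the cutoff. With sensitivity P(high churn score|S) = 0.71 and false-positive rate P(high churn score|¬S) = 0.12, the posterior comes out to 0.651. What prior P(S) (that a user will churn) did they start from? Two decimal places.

In odds form, posterior odds = prior odds × likelihood ratio, so prior odds = posterior odds ÷ LR.
Posterior odds = 0.651/(1−0.651) = 1.8653. LR = 0.71/0.12 = 5.9167.
Prior odds = 1.8653/5.9167 = 0.3153, so P(S) = 0.3153/(1+0.3153) ≈ 0.24.

P(S) = 0.24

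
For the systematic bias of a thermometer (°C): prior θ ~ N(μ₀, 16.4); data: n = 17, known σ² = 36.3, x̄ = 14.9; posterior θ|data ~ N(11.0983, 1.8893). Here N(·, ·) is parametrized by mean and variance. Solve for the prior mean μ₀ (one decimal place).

With known observation variance, the Normal–Normal posterior has precision τ_n = τ₀ + n/σ² and mean μ_n = (τ₀μ₀ + (n/σ²)x̄)/τ_n.
Here τ₀ = 1/16.4 = 0.060976 and τ_data = 17/36.3 = 0.468320, so τ_n = 0.529296.
Rearranging for μ₀: μ₀ = (μ_n·τ_n − τ_data·x̄)/τ₀ = (11.0983·0.529296 − 0.468320·14.9) / 0.060976 = -1.103682/0.060976 ≈ -18.1.

μ₀ = -18.1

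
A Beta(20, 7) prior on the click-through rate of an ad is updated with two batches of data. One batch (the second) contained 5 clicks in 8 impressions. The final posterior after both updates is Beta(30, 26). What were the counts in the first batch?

5 clicks and 16 non-clicks

Sequential conjugate updates are equivalent to a single update on the pooled data, so total successes = posterior α − prior α and total failures = posterior β − prior β.
Total across both batches: 30−20=10 clicks, 26−7=19 non-clicks.
Subtract the second batch: 10−5=5 clicks and 19−3=16 non-clicks.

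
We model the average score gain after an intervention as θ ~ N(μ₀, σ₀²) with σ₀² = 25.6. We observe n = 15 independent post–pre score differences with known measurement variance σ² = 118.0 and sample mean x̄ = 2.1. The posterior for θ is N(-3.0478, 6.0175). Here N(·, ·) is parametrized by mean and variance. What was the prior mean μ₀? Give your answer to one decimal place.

μ₀ = -19.8

The posterior mean is a precision-weighted average: μ_n = (τ₀μ₀ + τ_data·x̄)/(τ₀+τ_data), with τ₀=1/σ₀² and τ_data=n/σ².
Here τ₀ = 1/25.6 = 0.039062 and τ_data = 15/118.0 = 0.127119, so τ_n = 0.166181.
Rearranging for μ₀: μ₀ = (μ_n·τ_n − τ_data·x̄)/τ₀ = (-3.0478·0.166181 − 0.127119·2.1) / 0.039062 = -0.773436/0.039062 ≈ -19.8.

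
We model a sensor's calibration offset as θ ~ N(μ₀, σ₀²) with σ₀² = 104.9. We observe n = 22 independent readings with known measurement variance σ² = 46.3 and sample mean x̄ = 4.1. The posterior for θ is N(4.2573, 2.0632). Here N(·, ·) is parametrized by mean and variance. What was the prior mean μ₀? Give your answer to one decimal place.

μ₀ = 12.1

With known observation variance, the Normal–Normal posterior has precision τ_n = τ₀ + n/σ² and mean μ_n = (τ₀μ₀ + (n/σ²)x̄)/τ_n.
Here τ₀ = 1/104.9 = 0.009533 and τ_data = 22/46.3 = 0.475162, so τ_n = 0.484695.
Rearranging for μ₀: μ₀ = (μ_n·τ_n − τ_data·x̄)/τ₀ = (4.2573·0.484695 − 0.475162·4.1) / 0.009533 = 0.115328/0.009533 ≈ 12.1.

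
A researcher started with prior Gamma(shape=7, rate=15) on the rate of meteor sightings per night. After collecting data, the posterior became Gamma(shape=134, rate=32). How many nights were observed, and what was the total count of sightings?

Gamma–Poisson conjugacy: posterior shape = α + Σxᵢ, posterior rate = β + n.
Matching: Σxᵢ = 134 − 7 = 127 and n = 32 − 15 = 17.

n = 17 nights with total 127 sightings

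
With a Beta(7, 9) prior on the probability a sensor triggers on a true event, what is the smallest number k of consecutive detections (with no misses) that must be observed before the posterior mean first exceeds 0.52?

After k detections and 0 misses the posterior is Beta(7+k, 9), with mean (7+k)/(7+9+k).
Set (7+k)/(16+k) > 0.52 and solve: k > (0.52·16 − 7)/(1 − 0.52) = 2.750.
The smallest integer exceeding 2.750 is 3.

k = 3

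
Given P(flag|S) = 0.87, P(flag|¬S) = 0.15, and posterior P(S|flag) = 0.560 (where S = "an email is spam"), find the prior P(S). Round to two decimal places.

In odds form, posterior odds = prior odds × likelihood ratio, so prior odds = posterior odds ÷ LR.
Posterior odds = 0.560/(1−0.560) = 1.2727. LR = 0.87/0.15 = 5.8000.
Prior odds = 1.2727/5.8000 = 0.2194, so P(S) = 0.2194/(1+0.2194) ≈ 0.18.

P(S) = 0.18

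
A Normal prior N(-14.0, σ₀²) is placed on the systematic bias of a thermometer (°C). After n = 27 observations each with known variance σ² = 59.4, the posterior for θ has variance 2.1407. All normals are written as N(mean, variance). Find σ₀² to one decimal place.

For the Normal–Normal model with known σ², precisions add: τ_n = τ₀ + n/σ².
So 1/σ₀² = 1/2.1407 − 27/59.4 = 0.467137 − 0.454545 = 0.012592.
Hence σ₀² = 1/0.012592 ≈ 79.4.

σ₀² = 79.4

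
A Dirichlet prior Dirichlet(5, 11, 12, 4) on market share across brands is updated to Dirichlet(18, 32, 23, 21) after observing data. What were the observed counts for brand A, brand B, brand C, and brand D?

counts (13, 21, 11, 17)

For a Dirichlet(α) prior with multinomial counts c, the posterior is Dirichlet(α + c) componentwise.
Counts are posterior − prior componentwise: 18−5=13, 32−11=21, 23−12=11, 21−4=17.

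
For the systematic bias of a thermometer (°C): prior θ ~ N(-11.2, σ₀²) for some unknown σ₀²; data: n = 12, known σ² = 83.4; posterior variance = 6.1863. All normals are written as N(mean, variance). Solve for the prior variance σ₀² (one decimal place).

For the Normal–Normal model with known σ², precisions add: τ_n = τ₀ + n/σ².
So 1/σ₀² = 1/6.1863 − 12/83.4 = 0.161648 − 0.143885 = 0.017763.
Hence σ₀² = 1/0.017763 ≈ 56.3.

σ₀² = 56.3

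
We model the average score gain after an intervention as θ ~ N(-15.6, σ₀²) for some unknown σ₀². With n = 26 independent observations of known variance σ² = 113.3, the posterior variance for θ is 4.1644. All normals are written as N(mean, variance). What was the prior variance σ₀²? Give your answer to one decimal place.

σ₀² = 93.9

For the Normal–Normal model with known σ², precisions add: τ_n = τ₀ + n/σ².
So 1/σ₀² = 1/4.1644 − 26/113.3 = 0.240131 − 0.229479 = 0.010652.
Hence σ₀² = 1/0.010652 ≈ 93.9.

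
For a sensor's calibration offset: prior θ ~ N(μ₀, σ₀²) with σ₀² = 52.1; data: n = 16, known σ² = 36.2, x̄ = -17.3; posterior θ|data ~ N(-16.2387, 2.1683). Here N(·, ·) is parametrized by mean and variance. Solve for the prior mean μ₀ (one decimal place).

With known observation variance, the Normal–Normal posterior has precision τ_n = τ₀ + n/σ² and mean μ_n = (τ₀μ₀ + (n/σ²)x̄)/τ_n.
Here τ₀ = 1/52.1 = 0.019194 and τ_data = 16/36.2 = 0.441989, so τ_n = 0.461183.
Rearranging for μ₀: μ₀ = (μ_n·τ_n − τ_data·x̄)/τ₀ = (-16.2387·0.461183 − 0.441989·-17.3) / 0.019194 = 0.157397/0.019194 ≈ 8.2.

μ₀ = 8.2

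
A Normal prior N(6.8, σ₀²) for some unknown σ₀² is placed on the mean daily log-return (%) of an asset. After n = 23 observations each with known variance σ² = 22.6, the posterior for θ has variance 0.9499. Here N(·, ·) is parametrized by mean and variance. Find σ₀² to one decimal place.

σ₀² = 28.5

For the Normal–Normal model with known σ², precisions add: τ_n = τ₀ + n/σ².
So 1/σ₀² = 1/0.9499 − 23/22.6 = 1.052742 − 1.017699 = 0.035043.
Hence σ₀² = 1/0.035043 ≈ 28.5.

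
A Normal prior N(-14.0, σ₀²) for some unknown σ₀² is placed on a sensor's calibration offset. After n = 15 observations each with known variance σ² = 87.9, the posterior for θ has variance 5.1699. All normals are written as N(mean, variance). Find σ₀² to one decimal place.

σ₀² = 43.9

For the Normal–Normal model with known σ², precisions add: τ_n = τ₀ + n/σ².
So 1/σ₀² = 1/5.1699 − 15/87.9 = 0.193427 − 0.170648 = 0.022779.
Hence σ₀² = 1/0.022779 ≈ 43.9.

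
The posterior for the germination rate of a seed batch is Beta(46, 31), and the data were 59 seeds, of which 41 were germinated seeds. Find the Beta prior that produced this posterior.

Beta is conjugate to the binomial likelihood: posterior = Beta(α+s, β+f).
Subtract the data counts: 46−41=5, 31−18=13.

Beta(5, 13)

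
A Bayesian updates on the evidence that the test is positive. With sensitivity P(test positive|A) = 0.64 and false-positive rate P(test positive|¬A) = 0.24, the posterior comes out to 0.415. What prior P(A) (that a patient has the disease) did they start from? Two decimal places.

P(A) = 0.21

Bayes' rule in odds form gives O(A|E) = O(A)·[P(E|A)/P(E|¬A)], hence O(A) = O(A|E)/LR.
Posterior odds = 0.415/(1−0.415) = 0.7094. LR = 0.64/0.24 = 2.6667.
Prior odds = 0.7094/2.6667 = 0.2660, so P(A) = 0.2660/(1+0.2660) ≈ 0.21.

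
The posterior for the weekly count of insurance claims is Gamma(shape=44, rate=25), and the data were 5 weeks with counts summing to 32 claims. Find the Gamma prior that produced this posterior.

Gamma(shape=12, rate=20)

A Gamma(α, β) prior (rate parametrization) on a Poisson rate with n observations summing to S gives posterior Gamma(α+S, β+n).
So α = 44 − 32 = 12 and β = 25 − 5 = 20.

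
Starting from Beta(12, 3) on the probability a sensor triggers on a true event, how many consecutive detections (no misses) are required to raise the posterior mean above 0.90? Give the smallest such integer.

After k detections and 0 misses the posterior is Beta(12+k, 3), with mean (12+k)/(12+3+k).
Set (12+k)/(15+k) > 0.90 and solve: k > (0.90·15 − 12)/(1 − 0.90) = 15.000.
The smallest integer exceeding 15.000 is 16, and checking k=16: (28)/(31) = 0.9032 > 0.90.

k = 16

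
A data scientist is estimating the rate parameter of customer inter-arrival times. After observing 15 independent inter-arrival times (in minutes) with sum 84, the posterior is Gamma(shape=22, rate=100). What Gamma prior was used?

Gamma–exponential conjugacy: posterior shape = α + n, posterior rate = β + Σtᵢ.
So α = 22 − 15 = 7 and β = 100 − 84 = 16.

Gamma(shape=7, rate=16)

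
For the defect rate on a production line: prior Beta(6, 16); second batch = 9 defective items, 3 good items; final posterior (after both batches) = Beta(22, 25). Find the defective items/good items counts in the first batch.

Because Beta–binomial updating is additive in the counts, the combined data contributed (α_post−α_prior, β_post−β_prior) successes and failures.
Total across both batches: 22−6=16 defective items, 25−16=9 good items.
Subtract the second batch: 16−9=7 defective items and 9−3=6 good items.

7 defective items and 6 good items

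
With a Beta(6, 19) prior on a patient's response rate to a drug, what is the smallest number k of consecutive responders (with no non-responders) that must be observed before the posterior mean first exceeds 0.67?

After k responders and 0 non-responders the posterior is Beta(6+k, 19), with mean (6+k)/(6+19+k).
Set (6+k)/(25+k) > 0.67 and solve: k > (0.67·25 − 6)/(1 − 0.67) = 32.576.
The smallest integer exceeding 32.576 is 33, and checking k=33: (39)/(58) = 0.6724 > 0.67.

k = 33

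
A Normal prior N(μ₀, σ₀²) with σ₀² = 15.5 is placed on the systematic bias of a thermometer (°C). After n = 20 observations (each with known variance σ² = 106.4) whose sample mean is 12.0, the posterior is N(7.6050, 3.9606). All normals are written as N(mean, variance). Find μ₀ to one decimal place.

The posterior mean is a precision-weighted average: μ_n = (τ₀μ₀ + τ_data·x̄)/(τ₀+τ_data), with τ₀=1/σ₀² and τ_data=n/σ².
Here τ₀ = 1/15.5 = 0.064516 and τ_data = 20/106.4 = 0.187970, so τ_n = 0.252486.
Rearranging for μ₀: μ₀ = (μ_n·τ_n − τ_data·x̄)/τ₀ = (7.6050·0.252486 − 0.187970·12.0) / 0.064516 = -0.335484/0.064516 ≈ -5.2.

μ₀ = -5.2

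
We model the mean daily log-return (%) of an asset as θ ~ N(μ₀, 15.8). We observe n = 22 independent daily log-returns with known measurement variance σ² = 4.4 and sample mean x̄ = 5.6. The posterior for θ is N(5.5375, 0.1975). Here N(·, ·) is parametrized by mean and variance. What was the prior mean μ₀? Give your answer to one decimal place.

The posterior mean is a precision-weighted average: μ_n = (τ₀μ₀ + τ_data·x̄)/(τ₀+τ_data), with τ₀=1/σ₀² and τ_data=n/σ².
Here τ₀ = 1/15.8 = 0.063291 and τ_data = 22/4.4 = 5.000000, so τ_n = 5.063291.
Rearranging for μ₀: μ₀ = (μ_n·τ_n − τ_data·x̄)/τ₀ = (5.5375·5.063291 − 5.000000·5.6) / 0.063291 = 0.037974/0.063291 ≈ 0.6.

μ₀ = 0.6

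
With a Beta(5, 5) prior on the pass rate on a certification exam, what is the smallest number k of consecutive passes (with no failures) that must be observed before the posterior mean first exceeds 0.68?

k = 6

After k passes and 0 failures the posterior is Beta(5+k, 5), with mean (5+k)/(5+5+k).
Set (5+k)/(10+k) > 0.68 and solve: k > (0.68·10 − 5)/(1 − 0.68) = 5.625.
The smallest integer exceeding 5.625 is 6, and checking k=6: (11)/(16) = 0.6875 > 0.68.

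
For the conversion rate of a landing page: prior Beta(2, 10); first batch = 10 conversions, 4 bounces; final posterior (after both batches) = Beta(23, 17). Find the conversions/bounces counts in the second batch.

Sequential conjugate updates are equivalent to a single update on the pooled data, so total successes = posterior α − prior α and total failures = posterior β − prior β.
Total across both batches: 23−2=21 conversions, 17−10=7 bounces.
Subtract the first batch: 21−10=11 conversions and 7−4=3 bounces.

11 conversions and 3 bounces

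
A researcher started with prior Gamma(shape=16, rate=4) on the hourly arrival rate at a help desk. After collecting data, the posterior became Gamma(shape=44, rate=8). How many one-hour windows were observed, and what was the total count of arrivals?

n = 4 one-hour windows with total 28 arrivals

A Gamma(α, β) prior (rate parametrization) on a Poisson rate with n observations summing to S gives posterior Gamma(α+S, β+n).
Matching: Σxᵢ = 44 − 16 = 28 and n = 8 − 4 = 4.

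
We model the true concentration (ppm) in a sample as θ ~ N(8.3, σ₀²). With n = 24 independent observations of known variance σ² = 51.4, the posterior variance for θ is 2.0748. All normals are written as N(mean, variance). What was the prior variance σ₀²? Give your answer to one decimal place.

Posterior precision equals prior precision plus data precision: 1/σ_n² = 1/σ₀² + n/σ².
So 1/σ₀² = 1/2.0748 − 24/51.4 = 0.481974 − 0.466926 = 0.015048.
Hence σ₀² = 1/0.015048 ≈ 66.5.

σ₀² = 66.5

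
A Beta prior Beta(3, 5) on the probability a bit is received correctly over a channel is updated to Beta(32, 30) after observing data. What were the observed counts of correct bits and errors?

A Beta(a, b) prior with s successes and f failures in binomial data gives a Beta(a+s, b+f) posterior.
Match parameters: s=32−3=29, f=30−5=25.

29 correct bits and 25 errors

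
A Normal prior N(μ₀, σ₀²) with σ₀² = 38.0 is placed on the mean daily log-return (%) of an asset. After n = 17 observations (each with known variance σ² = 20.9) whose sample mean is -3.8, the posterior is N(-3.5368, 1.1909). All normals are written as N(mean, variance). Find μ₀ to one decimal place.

With known observation variance, the Normal–Normal posterior has precision τ_n = τ₀ + n/σ² and mean μ_n = (τ₀μ₀ + (n/σ²)x̄)/τ_n.
Here τ₀ = 1/38.0 = 0.026316 and τ_data = 17/20.9 = 0.813397, so τ_n = 0.839713.
Rearranging for μ₀: μ₀ = (μ_n·τ_n − τ_data·x̄)/τ₀ = (-3.5368·0.839713 − 0.813397·-3.8) / 0.026316 = 0.121012/0.026316 ≈ 4.6.

μ₀ = 4.6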